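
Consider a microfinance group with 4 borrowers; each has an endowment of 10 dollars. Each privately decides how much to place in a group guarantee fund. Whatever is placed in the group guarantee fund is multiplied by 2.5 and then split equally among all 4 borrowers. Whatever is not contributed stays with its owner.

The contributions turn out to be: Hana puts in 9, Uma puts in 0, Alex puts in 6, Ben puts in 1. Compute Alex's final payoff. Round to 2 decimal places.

Total contributed: 9 + 0 + 6 + 1 = 16.
Each receives 2.5 × 16 / 4 = 10.00 from the group guarantee fund.
Alex keeps 10 − 6 = 4, so Alex's payoff is 4 + 10.00 = 14.00.

14.00 dollars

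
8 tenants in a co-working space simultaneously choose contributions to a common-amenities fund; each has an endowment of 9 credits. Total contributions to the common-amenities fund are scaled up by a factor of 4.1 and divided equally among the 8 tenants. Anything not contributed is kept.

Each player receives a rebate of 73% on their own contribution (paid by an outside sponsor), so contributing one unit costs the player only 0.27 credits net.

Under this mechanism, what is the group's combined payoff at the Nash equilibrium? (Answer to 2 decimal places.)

The effective private return per unit is now (4.1/8) / 0.27 = 1.8981 > 1, so every player's dominant strategy flips to full contribution.
At the Nash equilibrium everyone contributes 9. Group total payoff = 8 × (9 × 0.73 + 4.1 × 9) = 347.76.

347.76 credits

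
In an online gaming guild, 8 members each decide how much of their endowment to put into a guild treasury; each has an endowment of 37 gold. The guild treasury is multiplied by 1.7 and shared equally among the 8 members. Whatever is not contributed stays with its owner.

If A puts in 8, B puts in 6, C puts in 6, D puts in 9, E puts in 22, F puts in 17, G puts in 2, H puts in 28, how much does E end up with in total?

35.83 gold

Total contributed: 8 + 6 + 6 + 9 + 22 + 17 + 2 + 28 = 98.
Each receives 1.7 × 98 / 8 = 20.83 from the guild treasury.
E keeps 37 − 22 = 15, so E's payoff is 15 + 20.83 = 35.83.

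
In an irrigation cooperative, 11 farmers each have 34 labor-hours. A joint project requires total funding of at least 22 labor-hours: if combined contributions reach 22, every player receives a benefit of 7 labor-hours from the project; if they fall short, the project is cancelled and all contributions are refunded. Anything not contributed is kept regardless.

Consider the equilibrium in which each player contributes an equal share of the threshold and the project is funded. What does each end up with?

39 labor-hours

Equal share of the threshold: 22/11 = 2.
At this profile no one gains by cutting their contribution: any cut drops the total below 22, the project is cancelled, contributions are refunded, and the deviator ends with 34, which is less than 34 − 2 + 7 = 39. Contributing more than 2 just wastes the excess. So contributing exactly 2 is a best response.
Each player's payoff: 34 − 2 + 7 = 39.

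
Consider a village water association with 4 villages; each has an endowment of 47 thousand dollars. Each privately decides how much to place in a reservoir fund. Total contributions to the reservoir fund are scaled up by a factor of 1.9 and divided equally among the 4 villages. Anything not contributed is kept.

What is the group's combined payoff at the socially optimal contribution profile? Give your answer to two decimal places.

357.20 thousand dollars

Each contributed unit returns 1.900 to the group as a whole (0.4750 to each of 4 players), which exceeds 1, so the social optimum is full contribution: group total = 1.900 × 188 = 357.20.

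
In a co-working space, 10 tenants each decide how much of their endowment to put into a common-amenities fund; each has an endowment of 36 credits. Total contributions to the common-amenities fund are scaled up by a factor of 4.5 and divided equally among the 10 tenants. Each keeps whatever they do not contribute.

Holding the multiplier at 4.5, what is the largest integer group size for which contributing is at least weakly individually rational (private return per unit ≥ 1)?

4

Private return per unit is 4.5/(group size), which is ≥ 1 whenever the group size is ≤ 4.5.
The largest such integer is 4.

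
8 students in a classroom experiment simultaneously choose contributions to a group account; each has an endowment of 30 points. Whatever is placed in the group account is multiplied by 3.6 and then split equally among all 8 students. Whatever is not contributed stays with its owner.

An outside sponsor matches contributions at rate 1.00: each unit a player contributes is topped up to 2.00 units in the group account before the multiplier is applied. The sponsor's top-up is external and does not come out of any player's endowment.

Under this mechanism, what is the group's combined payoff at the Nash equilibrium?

240.00 points

The effective private return is 3.6 × 2.00 / 8 = 0.9000, which is still under 1, so the mechanism doesn't change anyone's dominant strategy: zero contribution.
At the Nash equilibrium no one contributes; group total payoff = 8 × 30 = 240.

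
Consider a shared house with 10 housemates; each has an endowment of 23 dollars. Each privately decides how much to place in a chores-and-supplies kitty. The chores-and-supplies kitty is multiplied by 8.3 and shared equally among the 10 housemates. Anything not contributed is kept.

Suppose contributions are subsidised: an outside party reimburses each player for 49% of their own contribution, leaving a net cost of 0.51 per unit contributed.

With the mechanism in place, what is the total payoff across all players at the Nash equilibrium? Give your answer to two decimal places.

The effective private return per unit is now (8.3/10) / 0.51 = 1.6275 > 1, so every player's dominant strategy flips to full contribution.
So the Nash equilibrium is full contribution by all 10; the group earns 10 × (23 × 0.49 + 8.3 × 23) = 2021.70.

2021.70 dollars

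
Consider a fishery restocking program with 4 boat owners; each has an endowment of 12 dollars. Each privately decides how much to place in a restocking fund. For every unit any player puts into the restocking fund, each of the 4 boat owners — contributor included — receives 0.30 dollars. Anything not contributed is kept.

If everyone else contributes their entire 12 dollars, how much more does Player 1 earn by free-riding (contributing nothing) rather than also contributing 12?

8.40 dollars

Switching from a contribution of 12 to 0 lets Player 1 keep an extra 12 dollars, but lowers the restocking fund by 12, which costs Player 1 their own share of that drop: 0.30 × 12 = 3.60.
Net gain = 12 − 3.60 = 8.40. The private return per contributed unit (0.30) is below 1, so free-riding is indeed the best response regardless of what the others do.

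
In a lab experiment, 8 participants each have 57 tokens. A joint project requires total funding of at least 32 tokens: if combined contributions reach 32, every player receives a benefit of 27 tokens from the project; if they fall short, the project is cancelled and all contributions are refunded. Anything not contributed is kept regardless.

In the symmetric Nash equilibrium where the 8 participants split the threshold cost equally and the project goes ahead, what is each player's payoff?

80 tokens

Equal share of the threshold: 32/8 = 4.
At this profile no one gains by cutting their contribution: any cut drops the total below 32, the project is cancelled, contributions are refunded, and the deviator ends with 57, which is less than 57 − 4 + 27 = 80. Contributing more than 4 just wastes the excess. So contributing exactly 4 is a best response.
Each player's payoff: 57 − 4 + 27 = 80.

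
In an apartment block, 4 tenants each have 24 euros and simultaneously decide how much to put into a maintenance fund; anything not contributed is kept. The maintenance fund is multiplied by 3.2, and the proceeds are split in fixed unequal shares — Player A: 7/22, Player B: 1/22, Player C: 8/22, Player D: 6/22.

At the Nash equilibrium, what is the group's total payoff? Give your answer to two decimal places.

Player j's private return per contributed unit is 3.2 × (j's share). Contributing is weakly dominant for j when that share is at least 1/3.2 = 0.3125, and contributing 0 is dominant otherwise.
Player A and Player C are above the threshold, contributing 24 each; the remaining 2 contribute 0. Total contributed: 48.
The maintenance fund pays out 3.2 × 48 = 153.60 in total (split across the unequal shares, but the aggregate is all that matters for the group sum).
The 2 free-riders keep 24 each, adding 48. Group total = 48 + 153.60 = 201.60.

201.60 euros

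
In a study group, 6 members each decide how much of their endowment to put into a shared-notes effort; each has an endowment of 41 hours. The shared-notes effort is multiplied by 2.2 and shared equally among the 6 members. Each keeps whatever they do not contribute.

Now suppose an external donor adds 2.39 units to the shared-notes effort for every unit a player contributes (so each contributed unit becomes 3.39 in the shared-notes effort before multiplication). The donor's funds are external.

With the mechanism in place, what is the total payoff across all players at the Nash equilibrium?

With the mechanism, a contributed unit returns 2.2 × 3.39 / 6 = 1.2430 per unit of net cost to the contributor — now above 1 — so contributing fully is weakly dominant for every player.
So the Nash equilibrium is full contribution by all 6; the group earns 2.2 × 3.39 × 246 = 1834.67.

1834.67 hours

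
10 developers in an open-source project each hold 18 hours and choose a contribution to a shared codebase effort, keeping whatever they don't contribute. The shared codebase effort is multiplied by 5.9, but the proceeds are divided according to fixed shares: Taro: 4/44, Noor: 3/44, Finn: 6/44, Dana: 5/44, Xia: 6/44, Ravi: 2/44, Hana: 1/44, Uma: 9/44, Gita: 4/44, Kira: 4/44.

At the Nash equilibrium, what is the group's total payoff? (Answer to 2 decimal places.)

268.20 hours

Each unit j contributes comes back to j as 5.9 × (j's share), so j prefers to contribute only if that share exceeds 1/5.9 = 0.1695; otherwise keeping the unit dominates.
Uma alone (share 9/44) is above the threshold, contributing 18; the remaining 9 contribute 0. Total contributed: 18.
The shared codebase effort pays out 5.9 × 18 = 106.20 in total (split across the unequal shares, but the aggregate is all that matters for the group sum).
The 9 free-riders keep 18 each, adding 162. Group total = 162 + 106.20 = 268.20.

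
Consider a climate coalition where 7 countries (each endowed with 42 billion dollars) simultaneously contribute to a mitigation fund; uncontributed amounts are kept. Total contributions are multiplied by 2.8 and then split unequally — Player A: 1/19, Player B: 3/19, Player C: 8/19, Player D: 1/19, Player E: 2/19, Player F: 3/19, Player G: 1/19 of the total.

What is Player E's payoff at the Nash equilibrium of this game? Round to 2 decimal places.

Each unit j contributes comes back to j as 2.8 × (j's share), so j prefers to contribute only if that share exceeds 1/2.8 = 0.3571; otherwise keeping the unit dominates.
Only Player C (8/19) clears that bar, contributing 42; the remaining 6 contribute 0. Total contributed: 42.
Player E keeps 42 and receives 2.8 × 42 × 2/19 = 12.38 from the mitigation fund, for a payoff of 54.38.

54.38 billion dollars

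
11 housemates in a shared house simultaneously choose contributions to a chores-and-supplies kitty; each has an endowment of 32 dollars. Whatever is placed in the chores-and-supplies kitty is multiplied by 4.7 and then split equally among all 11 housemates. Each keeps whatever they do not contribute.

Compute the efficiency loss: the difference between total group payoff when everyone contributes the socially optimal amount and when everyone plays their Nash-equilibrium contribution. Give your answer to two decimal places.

1302.40 dollars

Each contributed unit returns 4.7/11 = 0.4273 to its contributor — below 1 — so contributing 0 is dominant for every player. At the Nash equilibrium everyone keeps their 32, and the group total is 11 × 32 = 352.
Each contributed unit returns 4.700 to the group as a whole (0.4273 to each of 11 players), which exceeds 1, so the social optimum is full contribution: group total = 4.700 × 352 = 1654.40.
Efficiency loss = 1654.40 − 352 = 1302.40.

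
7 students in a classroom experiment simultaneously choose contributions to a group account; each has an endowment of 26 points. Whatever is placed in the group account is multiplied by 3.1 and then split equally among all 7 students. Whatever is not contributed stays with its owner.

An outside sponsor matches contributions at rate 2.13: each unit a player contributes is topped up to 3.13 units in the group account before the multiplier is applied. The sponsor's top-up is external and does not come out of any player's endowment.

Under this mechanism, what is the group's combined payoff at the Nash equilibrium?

1765.95 points

With the mechanism, a contributed unit returns 3.1 × 3.13 / 7 = 1.3861 per unit of net cost to the contributor — now above 1 — so contributing fully is weakly dominant for every player.
So the Nash equilibrium is full contribution by all 7; the group earns 3.1 × 3.13 × 182 = 1765.95.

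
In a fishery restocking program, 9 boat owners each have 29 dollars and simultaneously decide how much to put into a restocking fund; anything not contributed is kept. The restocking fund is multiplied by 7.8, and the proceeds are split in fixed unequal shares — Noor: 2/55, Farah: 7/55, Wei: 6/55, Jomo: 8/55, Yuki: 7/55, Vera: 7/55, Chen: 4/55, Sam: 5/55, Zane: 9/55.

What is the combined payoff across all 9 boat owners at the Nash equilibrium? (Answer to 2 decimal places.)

Each unit j contributes comes back to j as 7.8 × (j's share), so j prefers to contribute only if that share exceeds 1/7.8 = 0.1282; otherwise keeping the unit dominates.
Jomo and Zane are above the threshold, contributing 29 each; the remaining 7 contribute 0. Total contributed: 58.
The restocking fund pays out 7.8 × 58 = 452.40 in total (split across the unequal shares, but the aggregate is all that matters for the group sum).
The 7 free-riders keep 29 each, adding 203. Group total = 203 + 452.40 = 655.40.

655.40 dollars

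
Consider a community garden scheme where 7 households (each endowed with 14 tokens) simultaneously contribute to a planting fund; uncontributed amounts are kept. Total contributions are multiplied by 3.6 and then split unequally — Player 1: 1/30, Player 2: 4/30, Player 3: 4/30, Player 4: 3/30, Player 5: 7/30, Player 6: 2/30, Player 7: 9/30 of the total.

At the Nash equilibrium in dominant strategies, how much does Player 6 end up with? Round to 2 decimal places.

Player j's private return per contributed unit is 3.6 × (j's share). Contributing is weakly dominant for j when that share is at least 1/3.6 = 0.2778, and contributing 0 is dominant otherwise.
The only share above 0.2778 is Player 7's 9/30, contributing 14; the remaining 6 contribute 0. Total contributed: 14.
Player 6 keeps 14 and receives 3.6 × 14 × 2/30 = 3.36 from the planting fund, for a payoff of 17.36.

17.36 tokens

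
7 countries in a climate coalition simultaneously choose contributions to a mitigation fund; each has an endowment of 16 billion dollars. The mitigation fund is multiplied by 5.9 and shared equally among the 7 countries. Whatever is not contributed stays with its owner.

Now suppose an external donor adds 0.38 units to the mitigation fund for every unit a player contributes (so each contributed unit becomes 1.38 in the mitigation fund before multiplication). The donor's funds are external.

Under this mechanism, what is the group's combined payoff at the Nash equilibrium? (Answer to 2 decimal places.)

911.90 billion dollars

The effective private return per unit is now 5.9 × 1.38 / 7 = 1.1631 > 1, so every player's dominant strategy flips to full contribution.
So the Nash equilibrium is full contribution by all 7; the group earns 5.9 × 1.38 × 112 = 911.90.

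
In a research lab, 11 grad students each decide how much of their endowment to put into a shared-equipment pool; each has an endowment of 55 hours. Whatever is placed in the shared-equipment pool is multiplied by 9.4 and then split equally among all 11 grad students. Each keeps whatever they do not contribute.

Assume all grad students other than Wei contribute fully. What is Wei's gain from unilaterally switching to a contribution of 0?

8.00 hours

Switching from a contribution of 55 to 0 lets Wei keep an extra 55 hours, but lowers the shared-equipment pool by 55, which costs Wei their own share of that drop: 9.4/11 × 55 = 47.00.
Net gain = 55 − 47.00 = 8.00. The private return per contributed unit (0.8545) is below 1, so free-riding is indeed the best response regardless of what the others do.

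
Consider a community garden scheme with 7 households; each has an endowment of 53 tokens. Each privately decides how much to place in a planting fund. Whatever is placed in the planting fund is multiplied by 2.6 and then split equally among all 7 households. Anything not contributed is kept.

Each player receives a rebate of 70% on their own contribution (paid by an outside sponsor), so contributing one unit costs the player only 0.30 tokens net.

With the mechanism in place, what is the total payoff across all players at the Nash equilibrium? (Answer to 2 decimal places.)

1224.30 tokens

The effective private return per unit is now (2.6/7) / 0.30 = 1.2381 > 1, so every player's dominant strategy flips to full contribution.
So the Nash equilibrium is full contribution by all 7; the group earns 7 × (53 × 0.70 + 2.6 × 53) = 1224.30.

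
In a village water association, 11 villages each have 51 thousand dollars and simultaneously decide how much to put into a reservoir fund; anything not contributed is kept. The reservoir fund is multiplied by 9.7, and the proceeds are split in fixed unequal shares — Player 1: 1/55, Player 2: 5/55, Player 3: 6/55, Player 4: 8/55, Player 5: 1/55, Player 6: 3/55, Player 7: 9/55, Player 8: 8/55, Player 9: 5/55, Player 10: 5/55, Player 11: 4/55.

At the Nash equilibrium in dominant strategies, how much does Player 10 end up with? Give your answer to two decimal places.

For player j, contributing a unit is worthwhile iff 9.7 × (j's share) ≥ 1, i.e. iff j's share is at least 0.1031.
Player 3, Player 4, Player 7 and Player 8 are above the threshold, contributing 51 each; the remaining 7 contribute 0. Total contributed: 204.
Player 10 keeps 51 and receives 9.7 × 204 × 5/55 = 179.89 from the reservoir fund, for a payoff of 230.89.

230.89 thousand dollars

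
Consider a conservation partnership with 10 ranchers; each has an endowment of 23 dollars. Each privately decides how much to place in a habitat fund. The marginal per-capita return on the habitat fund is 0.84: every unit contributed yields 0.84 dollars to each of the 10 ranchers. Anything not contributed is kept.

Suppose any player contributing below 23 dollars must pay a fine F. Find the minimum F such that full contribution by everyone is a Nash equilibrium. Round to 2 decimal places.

3.68 dollars

Given the others contribute fully, the best deviation is to contribute 0 (any partial contribution still incurs the fine and gives up units whose private return 0.84 is below 1).
Deviating from 23 to 0 saves 23 dollars but forfeits the deviator's share of the drop in the habitat fund: 0.84 × 23 = 19.32.
So the deviation gain is 23 − 19.32 = 3.68, and the fine must be at least 3.68 dollars to wipe it out.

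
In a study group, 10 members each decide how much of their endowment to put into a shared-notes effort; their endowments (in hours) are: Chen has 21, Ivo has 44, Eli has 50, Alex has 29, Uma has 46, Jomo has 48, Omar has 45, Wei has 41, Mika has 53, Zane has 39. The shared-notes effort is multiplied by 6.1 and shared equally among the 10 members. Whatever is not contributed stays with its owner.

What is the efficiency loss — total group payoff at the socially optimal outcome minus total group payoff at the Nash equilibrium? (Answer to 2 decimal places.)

The private return per contributed unit is 6.1/10 = 0.6100 < 1 for every player regardless of endowment, so the Nash equilibrium is zero contribution and the group total is Σ E_j = 21 + 44 + 50 + 29 + 46 + 48 + 45 + 41 + 53 + 39 = 416.
Each contributed unit returns 6.100 to the group, so the social optimum is full contribution by everyone: group total = 6.100 × 416 = 2537.60.
Efficiency loss = (6.100 − 1) × 416 = 2121.60.

2121.60 hours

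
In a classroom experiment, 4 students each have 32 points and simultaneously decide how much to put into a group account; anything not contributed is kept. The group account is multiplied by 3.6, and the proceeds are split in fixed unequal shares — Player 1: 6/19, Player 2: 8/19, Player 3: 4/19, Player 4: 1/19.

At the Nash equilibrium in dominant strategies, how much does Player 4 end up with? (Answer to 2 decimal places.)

44.13 points

For player j, contributing a unit is worthwhile iff 3.6 × (j's share) ≥ 1, i.e. iff j's share is at least 0.2778.
Player 1 and Player 2 are above the threshold, contributing 32 each; the remaining 2 contribute 0. Total contributed: 64.
Player 4 keeps 32 and receives 3.6 × 64 × 1/19 = 12.13 from the group account, for a payoff of 44.13.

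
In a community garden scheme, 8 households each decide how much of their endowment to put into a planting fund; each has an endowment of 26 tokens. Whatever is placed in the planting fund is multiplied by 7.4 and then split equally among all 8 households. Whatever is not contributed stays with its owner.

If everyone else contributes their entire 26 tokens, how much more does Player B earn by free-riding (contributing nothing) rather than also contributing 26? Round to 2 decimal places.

Switching from a contribution of 26 to 0 lets Player B keep an extra 26 tokens, but lowers the planting fund by 26, which costs Player B their own share of that drop: 7.4/8 × 26 = 24.05.
Net gain = 26 − 24.05 = 1.95. The private return per contributed unit (0.9250) is below 1, so free-riding is indeed the best response regardless of what the others do.

1.95 tokens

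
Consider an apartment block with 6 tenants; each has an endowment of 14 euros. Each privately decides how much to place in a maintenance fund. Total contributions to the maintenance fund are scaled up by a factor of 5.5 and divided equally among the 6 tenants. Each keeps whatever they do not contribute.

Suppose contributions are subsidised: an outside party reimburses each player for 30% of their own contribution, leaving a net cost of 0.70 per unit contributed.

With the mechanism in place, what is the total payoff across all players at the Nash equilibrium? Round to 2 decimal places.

487.20 euros

With the mechanism, a contributed unit returns (5.5/6) / 0.70 = 1.3095 per unit of net cost to the contributor — now above 1 — so contributing fully is weakly dominant for every player.
At the Nash equilibrium everyone contributes 14. Group total payoff = 6 × (14 × 0.30 + 5.5 × 14) = 487.20.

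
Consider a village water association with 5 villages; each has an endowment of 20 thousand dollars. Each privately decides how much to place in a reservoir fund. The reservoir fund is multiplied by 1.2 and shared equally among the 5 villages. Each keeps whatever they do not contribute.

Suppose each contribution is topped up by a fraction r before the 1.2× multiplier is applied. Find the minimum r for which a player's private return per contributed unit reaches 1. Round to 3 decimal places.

With matching at rate r, one contributed unit becomes (1 + r) in the reservoir fund and returns 1.2 × (1 + r) / 5 to the contributor.
Setting this equal to 1: 1 + r = 5/1.2 = 4.1667.
So the minimum matching rate is r = 4.1667 − 1 = 3.167.

3.167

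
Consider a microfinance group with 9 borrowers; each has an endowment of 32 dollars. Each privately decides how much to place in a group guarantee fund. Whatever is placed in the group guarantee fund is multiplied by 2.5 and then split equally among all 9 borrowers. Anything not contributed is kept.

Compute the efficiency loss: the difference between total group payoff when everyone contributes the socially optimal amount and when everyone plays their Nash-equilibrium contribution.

Each contributed unit returns 2.5/9 = 0.2778 to its contributor — below 1 — so contributing 0 is dominant for every player. At the Nash equilibrium everyone keeps their 32, and the group total is 9 × 32 = 288.
Each contributed unit returns 2.500 to the group as a whole (0.2778 to each of 9 players), which exceeds 1, so the social optimum is full contribution: group total = 2.500 × 288 = 720.00.
Efficiency loss = 720.00 − 288 = 432.00.

432.00 dollars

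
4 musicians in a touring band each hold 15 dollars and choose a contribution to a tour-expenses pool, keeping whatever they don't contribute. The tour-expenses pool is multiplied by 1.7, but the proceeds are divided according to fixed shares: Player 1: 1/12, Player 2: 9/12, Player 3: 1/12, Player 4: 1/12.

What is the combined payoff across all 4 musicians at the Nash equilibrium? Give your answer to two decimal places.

70.50 dollars

Player j's private return per contributed unit is 1.7 × (j's share). Contributing is weakly dominant for j when that share is at least 1/1.7 = 0.5882, and contributing 0 is dominant otherwise.
The only share above 0.5882 is Player 2's 9/12, contributing 15; the remaining 3 contribute 0. Total contributed: 15.
The tour-expenses pool pays out 1.7 × 15 = 25.50 in total (split across the unequal shares, but the aggregate is all that matters for the group sum).
The 3 free-riders keep 15 each, adding 45. Group total = 45 + 25.50 = 70.50.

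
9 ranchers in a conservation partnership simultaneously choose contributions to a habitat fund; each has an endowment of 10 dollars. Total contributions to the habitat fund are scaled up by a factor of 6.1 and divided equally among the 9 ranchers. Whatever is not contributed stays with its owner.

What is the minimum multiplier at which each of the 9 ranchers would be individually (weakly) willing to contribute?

9

A contributed unit returns (multiplier)/9 to its contributor.
This reaches 1 exactly when the multiplier is 9.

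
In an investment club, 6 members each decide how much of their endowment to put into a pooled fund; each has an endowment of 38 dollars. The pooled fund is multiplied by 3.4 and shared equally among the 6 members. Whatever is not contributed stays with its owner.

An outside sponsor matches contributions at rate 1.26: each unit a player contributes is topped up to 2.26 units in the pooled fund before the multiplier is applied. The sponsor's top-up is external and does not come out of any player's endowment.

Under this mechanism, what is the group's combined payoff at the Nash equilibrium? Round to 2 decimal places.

The effective private return per unit is now 3.4 × 2.26 / 6 = 1.2807 > 1, so every player's dominant strategy flips to full contribution.
So the Nash equilibrium is full contribution by all 6; the group earns 3.4 × 2.26 × 228 = 1751.95.

1751.95 dollars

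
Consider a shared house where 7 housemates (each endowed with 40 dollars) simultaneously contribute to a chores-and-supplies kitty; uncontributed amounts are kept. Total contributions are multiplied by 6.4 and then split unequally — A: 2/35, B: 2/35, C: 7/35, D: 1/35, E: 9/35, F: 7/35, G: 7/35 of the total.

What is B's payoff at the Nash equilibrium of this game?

98.51 dollars

For player j, contributing a unit is worthwhile iff 6.4 × (j's share) ≥ 1, i.e. iff j's share is at least 0.1563.
C, E, F and G are above the threshold, contributing 40 each; the remaining 3 contribute 0. Total contributed: 160.
B keeps 40 and receives 6.4 × 160 × 2/35 = 58.51 from the chores-and-supplies kitty, for a payoff of 98.51.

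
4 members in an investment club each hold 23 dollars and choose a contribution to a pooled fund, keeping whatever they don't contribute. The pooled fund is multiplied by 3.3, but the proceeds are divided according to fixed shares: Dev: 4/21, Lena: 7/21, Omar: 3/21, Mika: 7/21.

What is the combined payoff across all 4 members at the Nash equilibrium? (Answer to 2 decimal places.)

A player with share s gets back 3.3·s per unit contributed, so full contribution is dominant for anyone with s > 1/3.3 = 0.3030 and zero contribution is dominant for anyone below.
Lena and Mika clear that bar, contributing 23 each; the remaining 2 contribute 0. Total contributed: 46.
The pooled fund pays out 3.3 × 46 = 151.80 in total (split across the unequal shares, but the aggregate is all that matters for the group sum).
The 2 free-riders keep 23 each, adding 46. Group total = 46 + 151.80 = 197.80.

197.80 dollars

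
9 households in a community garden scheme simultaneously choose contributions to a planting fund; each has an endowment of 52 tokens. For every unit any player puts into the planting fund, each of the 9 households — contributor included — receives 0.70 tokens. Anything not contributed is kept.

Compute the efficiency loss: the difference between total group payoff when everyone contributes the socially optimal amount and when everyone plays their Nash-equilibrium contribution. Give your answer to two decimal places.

2480.40 tokens

The private return per contributed unit is 0.70 < 1, so contributing 0 is dominant for every player. At the Nash equilibrium everyone keeps their 52, and the group total is 9 × 52 = 468.
Each contributed unit returns 6.300 to the group as a whole (0.70 to each of 9 players), which exceeds 1, so the social optimum is full contribution: group total = 6.300 × 468 = 2948.40.
Efficiency loss = 2948.40 − 468 = 2480.40.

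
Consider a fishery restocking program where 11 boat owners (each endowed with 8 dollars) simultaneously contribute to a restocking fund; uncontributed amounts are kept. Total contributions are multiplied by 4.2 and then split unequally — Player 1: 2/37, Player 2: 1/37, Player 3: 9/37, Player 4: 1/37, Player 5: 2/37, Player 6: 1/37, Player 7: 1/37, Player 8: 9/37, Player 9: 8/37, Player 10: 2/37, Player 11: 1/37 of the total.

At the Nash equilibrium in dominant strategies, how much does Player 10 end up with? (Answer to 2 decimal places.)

11.63 dollars

Each unit j contributes comes back to j as 4.2 × (j's share), so j prefers to contribute only if that share exceeds 1/4.2 = 0.2381; otherwise keeping the unit dominates.
Player 3 and Player 8 clear that bar, contributing 8 each; the remaining 9 contribute 0. Total contributed: 16.
Player 10 keeps 8 and receives 4.2 × 16 × 2/37 = 3.63 from the restocking fund, for a payoff of 11.63.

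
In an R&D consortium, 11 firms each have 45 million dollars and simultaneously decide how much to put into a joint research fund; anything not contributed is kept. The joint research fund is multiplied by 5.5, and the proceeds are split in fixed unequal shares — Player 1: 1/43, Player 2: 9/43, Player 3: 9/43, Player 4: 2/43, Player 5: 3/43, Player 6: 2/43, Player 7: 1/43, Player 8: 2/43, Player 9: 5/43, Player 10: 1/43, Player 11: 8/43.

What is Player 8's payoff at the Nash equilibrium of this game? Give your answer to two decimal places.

A player with share s gets back 5.5·s per unit contributed, so full contribution is dominant for anyone with s > 1/5.5 = 0.1818 and zero contribution is dominant for anyone below.
The shares above 0.1818 belong to Player 2, Player 3 and Player 11, contributing 45 each; the remaining 8 contribute 0. Total contributed: 135.
Player 8 keeps 45 and receives 5.5 × 135 × 2/43 = 34.53 from the joint research fund, for a payoff of 79.53.

79.53 million dollars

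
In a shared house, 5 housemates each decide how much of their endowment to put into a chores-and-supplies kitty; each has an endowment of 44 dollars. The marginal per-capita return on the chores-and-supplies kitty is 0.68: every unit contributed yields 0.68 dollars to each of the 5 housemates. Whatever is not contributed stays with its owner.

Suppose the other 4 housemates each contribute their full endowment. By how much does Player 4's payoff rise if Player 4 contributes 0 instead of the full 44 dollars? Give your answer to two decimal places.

Switching from a contribution of 44 to 0 lets Player 4 keep an extra 44 dollars, but lowers the chores-and-supplies kitty by 44, which costs Player 4 their own share of that drop: 0.68 × 44 = 29.92.
Net gain = 44 − 29.92 = 14.08. The private return per contributed unit (0.68) is below 1, so free-riding is indeed the best response regardless of what the others do.

14.08 dollars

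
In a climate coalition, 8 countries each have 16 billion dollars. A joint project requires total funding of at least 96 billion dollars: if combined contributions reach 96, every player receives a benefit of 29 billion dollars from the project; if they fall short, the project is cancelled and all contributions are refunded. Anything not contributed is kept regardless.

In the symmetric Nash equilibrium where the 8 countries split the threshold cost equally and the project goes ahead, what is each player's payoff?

Equal share of the threshold: 96/8 = 12.
At this profile no one gains by cutting their contribution: any cut drops the total below 96, the project is cancelled, contributions are refunded, and the deviator ends with 16, which is less than 16 − 12 + 29 = 33. Contributing more than 12 just wastes the excess. So contributing exactly 12 is a best response.
Each player's payoff: 16 − 12 + 29 = 33.

33 billion dollars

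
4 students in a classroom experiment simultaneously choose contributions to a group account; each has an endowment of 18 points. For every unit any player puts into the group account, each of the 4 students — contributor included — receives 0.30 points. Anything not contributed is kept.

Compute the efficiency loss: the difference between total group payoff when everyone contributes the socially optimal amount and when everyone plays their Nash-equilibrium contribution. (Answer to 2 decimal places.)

The private return per contributed unit is 0.30 < 1, so contributing 0 is dominant for every player. At the Nash equilibrium everyone keeps their 18, and the group total is 4 × 18 = 72.
Each contributed unit returns 1.200 to the group as a whole (0.30 to each of 4 players), which exceeds 1, so the social optimum is full contribution: group total = 1.200 × 72 = 86.40.
Efficiency loss = 86.40 − 72 = 14.40.

14.40 points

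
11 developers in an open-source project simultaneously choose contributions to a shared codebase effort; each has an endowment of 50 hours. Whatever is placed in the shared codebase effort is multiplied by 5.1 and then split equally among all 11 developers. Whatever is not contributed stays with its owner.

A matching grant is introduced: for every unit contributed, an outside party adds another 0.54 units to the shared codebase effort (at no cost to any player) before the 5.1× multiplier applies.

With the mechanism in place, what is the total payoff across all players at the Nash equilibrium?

The effective private return is 5.1 × 1.54 / 11 = 0.7140, which is still under 1, so the mechanism doesn't change anyone's dominant strategy: zero contribution.
At the Nash equilibrium no one contributes; group total payoff = 11 × 50 = 550.

550.00 hours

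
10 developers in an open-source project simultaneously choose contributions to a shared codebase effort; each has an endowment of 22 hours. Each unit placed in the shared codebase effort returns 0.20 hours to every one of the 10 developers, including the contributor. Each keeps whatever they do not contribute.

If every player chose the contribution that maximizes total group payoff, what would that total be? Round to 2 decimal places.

440.00 hours

Each contributed unit returns 2.000 to the group as a whole (0.20 to each of 10 players), which exceeds 1, so the social optimum is full contribution: group total = 2.000 × 220 = 440.00.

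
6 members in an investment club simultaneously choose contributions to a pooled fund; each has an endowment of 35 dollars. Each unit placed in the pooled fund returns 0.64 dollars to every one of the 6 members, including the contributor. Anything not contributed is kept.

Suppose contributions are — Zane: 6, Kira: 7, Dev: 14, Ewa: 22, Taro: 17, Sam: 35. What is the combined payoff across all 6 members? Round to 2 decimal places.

496.84 dollars

Total contributed: 6 + 7 + 14 + 22 + 17 + 35 = 101; total kept: 6 × 35 − 101 = 109.
The pooled fund pays out 0.64 × 6 × 101 = 387.84 in aggregate.
Group total = 109 + 387.84 = 496.84.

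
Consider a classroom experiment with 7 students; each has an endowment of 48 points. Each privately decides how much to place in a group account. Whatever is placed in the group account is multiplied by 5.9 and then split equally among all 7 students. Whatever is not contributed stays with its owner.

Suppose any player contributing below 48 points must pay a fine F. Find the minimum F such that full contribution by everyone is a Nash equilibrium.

7.54 points

Given the others contribute fully, the best deviation is to contribute 0 (any partial contribution still incurs the fine and gives up units whose private return 0.8429 is below 1).
Deviating from 48 to 0 saves 48 points but forfeits the deviator's share of the drop in the group account: 5.9/7 × 48 = 40.46.
So the deviation gain is 48 − 40.46 = 7.54, and the fine must be at least 7.54 points to wipe it out.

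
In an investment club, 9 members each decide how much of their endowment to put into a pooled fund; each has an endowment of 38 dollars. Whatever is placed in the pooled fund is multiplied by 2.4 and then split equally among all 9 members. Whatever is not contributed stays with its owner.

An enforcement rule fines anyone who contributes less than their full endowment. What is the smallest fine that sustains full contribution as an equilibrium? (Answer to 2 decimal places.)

Given the others contribute fully, the best deviation is to contribute 0 (any partial contribution still incurs the fine and gives up units whose private return 0.2667 is below 1).
Deviating from 38 to 0 saves 38 dollars but forfeits the deviator's share of the drop in the pooled fund: 2.4/9 × 38 = 10.13.
So the deviation gain is 38 − 10.13 = 27.87, and the fine must be at least 27.87 dollars to wipe it out.

27.87 dollars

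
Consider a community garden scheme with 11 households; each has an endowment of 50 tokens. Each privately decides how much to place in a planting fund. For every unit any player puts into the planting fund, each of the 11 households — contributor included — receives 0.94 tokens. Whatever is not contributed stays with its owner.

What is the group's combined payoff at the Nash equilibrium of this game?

550.00 tokens

The private return per contributed unit is 0.94 < 1, so contributing 0 is dominant for every player. At the Nash equilibrium everyone keeps their 50, and the group total is 11 × 50 = 550.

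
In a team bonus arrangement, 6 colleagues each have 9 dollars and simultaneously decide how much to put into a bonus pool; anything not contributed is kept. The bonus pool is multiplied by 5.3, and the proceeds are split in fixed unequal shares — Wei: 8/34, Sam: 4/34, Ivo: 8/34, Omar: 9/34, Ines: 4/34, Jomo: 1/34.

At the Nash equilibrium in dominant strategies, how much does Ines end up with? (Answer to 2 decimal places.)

25.84 dollars

Player j's private return per contributed unit is 5.3 × (j's share). Contributing is weakly dominant for j when that share is at least 1/5.3 = 0.1887, and contributing 0 is dominant otherwise.
The shares above 0.1887 belong to Wei, Ivo and Omar, contributing 9 each; the remaining 3 contribute 0. Total contributed: 27.
Ines keeps 9 and receives 5.3 × 27 × 4/34 = 16.84 from the bonus pool, for a payoff of 25.84.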